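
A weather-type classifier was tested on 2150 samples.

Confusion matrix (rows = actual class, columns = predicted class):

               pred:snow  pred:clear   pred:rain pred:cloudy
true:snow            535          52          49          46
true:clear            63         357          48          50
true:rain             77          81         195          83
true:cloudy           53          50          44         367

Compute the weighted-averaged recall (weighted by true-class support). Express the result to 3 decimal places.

0.676

Per-class recall (TP/(TP+FN)):
  snow: TP=535, FN=52+49+46=147 → 535/682 = 0.7845
  clear: TP=357, FN=63+48+50=161 → 357/518 = 0.6892
  rain: TP=195, FN=77+81+83=241 → 195/436 = 0.4472
  cloudy: TP=367, FN=53+50+44=147 → 367/514 = 0.7140
Weighted-recall = Σ (supportᵢ/N)·recallᵢ with N=2150: (682/2150)·0.7845 + (518/2150)·0.6892 + (436/2150)·0.4472 + (514/2150)·0.7140 = 0.676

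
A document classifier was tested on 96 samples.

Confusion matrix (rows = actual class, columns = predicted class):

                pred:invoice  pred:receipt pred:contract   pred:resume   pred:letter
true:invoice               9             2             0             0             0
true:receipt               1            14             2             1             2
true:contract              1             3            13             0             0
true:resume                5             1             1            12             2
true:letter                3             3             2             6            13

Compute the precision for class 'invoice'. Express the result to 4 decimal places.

0.4737

Take TP from the diagonal, FP from the rest of the 'invoice' prediction marginal, FN from the rest of the 'invoice' actual marginal.
precision = TP/(TP+FP).
invoice: TP=9, FP=1+1+5+3=10 → 9/19 = 0.47368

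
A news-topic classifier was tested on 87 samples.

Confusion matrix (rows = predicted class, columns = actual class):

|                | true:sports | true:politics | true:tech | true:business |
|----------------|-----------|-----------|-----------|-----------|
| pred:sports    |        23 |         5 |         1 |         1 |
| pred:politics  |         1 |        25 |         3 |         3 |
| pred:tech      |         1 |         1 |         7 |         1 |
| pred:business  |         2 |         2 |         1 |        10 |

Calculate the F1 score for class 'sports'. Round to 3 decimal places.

0.807

F1 score = 2·TP/(2·TP+FP+FN).
sports: TP=23, FP=5+1+1=7, FN=1+1+2=4 → 46/57 = 0.8070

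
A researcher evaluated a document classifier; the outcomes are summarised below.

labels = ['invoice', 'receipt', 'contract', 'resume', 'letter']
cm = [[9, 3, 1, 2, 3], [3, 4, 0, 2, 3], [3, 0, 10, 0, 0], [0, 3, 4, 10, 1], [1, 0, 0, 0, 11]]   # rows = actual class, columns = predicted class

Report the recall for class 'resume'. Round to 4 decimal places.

Take TP from the diagonal, FP from the rest of the 'resume' prediction marginal, FN from the rest of the 'resume' actual marginal.
recall = TP/(TP+FN).
resume: TP=10, FN=0+3+4+1=8 → 10/18 = 0.55556

0.5556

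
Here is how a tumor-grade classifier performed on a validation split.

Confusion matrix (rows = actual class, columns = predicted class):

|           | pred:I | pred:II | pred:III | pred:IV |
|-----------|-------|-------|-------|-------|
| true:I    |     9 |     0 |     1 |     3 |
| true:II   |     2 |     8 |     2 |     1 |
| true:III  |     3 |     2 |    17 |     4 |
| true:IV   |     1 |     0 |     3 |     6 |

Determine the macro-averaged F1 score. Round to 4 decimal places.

Per-class F1 score (2·TP/(2·TP+FP+FN)):
  I: TP=9, FP=2+3+1=6, FN=0+1+3=4 → 18/28 = 0.64286
  II: TP=8, FP=0+2+0=2, FN=2+2+1=5 → 16/23 = 0.69565
  III: TP=17, FP=1+2+3=6, FN=3+2+4=9 → 34/49 = 0.69388
  IV: TP=6, FP=3+1+4=8, FN=1+0+3=4 → 12/24 = 0.50000
Macro-F1 score = mean = (0.64286 + 0.69565 + 0.69388 + 0.50000) / 4 = 0.6331

0.6331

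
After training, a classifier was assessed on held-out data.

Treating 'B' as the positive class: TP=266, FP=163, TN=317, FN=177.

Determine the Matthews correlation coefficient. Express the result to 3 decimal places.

MCC = (TP·TN − FP·FN) / √((TP+FP)(TP+FN)(TN+FP)(TN+FN))
Numerator = 266·317 − 163·177 = 55471
Denominator = √(429·443·480·494) = √45063944640 = 212282.6998
MCC = 55471 / 212282.6998 = 0.261

0.261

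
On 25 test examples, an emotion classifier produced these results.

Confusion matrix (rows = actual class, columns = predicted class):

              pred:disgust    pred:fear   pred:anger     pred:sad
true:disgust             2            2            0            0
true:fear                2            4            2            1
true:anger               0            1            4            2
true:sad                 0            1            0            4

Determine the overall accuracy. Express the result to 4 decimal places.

Accuracy = trace / total = (2+4+4+4=14) / 25 = 14/25 = 0.5600

0.5600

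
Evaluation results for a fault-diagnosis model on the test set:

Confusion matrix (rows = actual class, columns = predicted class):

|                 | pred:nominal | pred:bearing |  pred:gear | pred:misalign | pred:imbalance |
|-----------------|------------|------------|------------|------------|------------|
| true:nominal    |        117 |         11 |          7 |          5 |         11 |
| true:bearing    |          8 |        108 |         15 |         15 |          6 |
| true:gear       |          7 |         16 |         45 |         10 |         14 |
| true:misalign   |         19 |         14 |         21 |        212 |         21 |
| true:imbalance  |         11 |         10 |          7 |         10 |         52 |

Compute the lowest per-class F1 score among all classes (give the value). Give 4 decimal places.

Per-class F1 score (2·TP/(2·TP+FP+FN)):
  nominal: TP=117, FP=8+7+19+11=45, FN=11+7+5+11=34 → 234/313 = 0.74760
  bearing: TP=108, FP=11+16+14+10=51, FN=8+15+15+6=44 → 216/311 = 0.69453
  gear: TP=45, FP=7+15+21+7=50, FN=7+16+10+14=47 → 90/187 = 0.48128
  misalign: TP=212, FP=5+15+10+10=40, FN=19+14+21+21=75 → 424/539 = 0.78664
  imbalance: TP=52, FP=11+6+14+21=52, FN=11+10+7+10=38 → 104/194 = 0.53608
Lowest is class 'gear' with F1 score = 0.4813.

0.4813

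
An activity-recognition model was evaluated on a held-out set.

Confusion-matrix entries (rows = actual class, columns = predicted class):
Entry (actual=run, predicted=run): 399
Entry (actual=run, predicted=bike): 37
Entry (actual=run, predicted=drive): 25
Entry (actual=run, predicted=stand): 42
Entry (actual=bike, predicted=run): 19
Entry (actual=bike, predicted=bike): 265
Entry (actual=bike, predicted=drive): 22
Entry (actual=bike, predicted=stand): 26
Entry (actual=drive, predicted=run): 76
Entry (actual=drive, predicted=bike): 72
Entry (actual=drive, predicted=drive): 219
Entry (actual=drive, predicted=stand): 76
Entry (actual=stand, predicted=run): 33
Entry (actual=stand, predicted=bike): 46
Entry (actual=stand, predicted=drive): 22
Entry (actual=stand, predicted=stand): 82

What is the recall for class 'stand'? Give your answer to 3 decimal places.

0.448

recall = TP/(TP+FN).
stand: TP=82, FN=33+46+22=101 → 82/183 = 0.4481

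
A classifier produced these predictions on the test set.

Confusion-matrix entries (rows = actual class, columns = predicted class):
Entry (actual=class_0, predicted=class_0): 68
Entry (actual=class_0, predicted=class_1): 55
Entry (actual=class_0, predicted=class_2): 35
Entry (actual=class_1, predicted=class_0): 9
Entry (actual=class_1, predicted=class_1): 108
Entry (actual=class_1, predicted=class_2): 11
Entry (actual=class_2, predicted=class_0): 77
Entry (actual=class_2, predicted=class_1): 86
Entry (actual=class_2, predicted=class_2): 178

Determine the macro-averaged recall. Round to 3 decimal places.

0.599

Per-class recall (TP/(TP+FN)):
  class_0: TP=68, FN=55+35=90 → 68/158 = 0.4304
  class_1: TP=108, FN=9+11=20 → 108/128 = 0.8438
  class_2: TP=178, FN=77+86=163 → 178/341 = 0.5220
Macro-recall = mean = (0.4304 + 0.8438 + 0.5220) / 3 = 0.599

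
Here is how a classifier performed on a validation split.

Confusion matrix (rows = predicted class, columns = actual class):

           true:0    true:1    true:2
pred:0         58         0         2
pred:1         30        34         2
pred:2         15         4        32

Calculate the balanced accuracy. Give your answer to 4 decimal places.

Balanced accuracy = mean of per-class recall.
  0: recall = 58/103 = 0.56311
  1: recall = 34/38 = 0.89474
  2: recall = 32/36 = 0.88889
Mean = (0.56311 + 0.89474 + 0.88889) / 3 = 0.7822

0.7822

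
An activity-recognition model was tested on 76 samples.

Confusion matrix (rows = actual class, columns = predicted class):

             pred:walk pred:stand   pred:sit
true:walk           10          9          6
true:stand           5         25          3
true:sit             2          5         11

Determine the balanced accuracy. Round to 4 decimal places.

0.5896

Balanced accuracy = mean of per-class recall.
  walk: recall = 10/25 = 0.40000
  stand: recall = 25/33 = 0.75758
  sit: recall = 11/18 = 0.61111
Mean = (0.40000 + 0.75758 + 0.61111) / 3 = 0.5896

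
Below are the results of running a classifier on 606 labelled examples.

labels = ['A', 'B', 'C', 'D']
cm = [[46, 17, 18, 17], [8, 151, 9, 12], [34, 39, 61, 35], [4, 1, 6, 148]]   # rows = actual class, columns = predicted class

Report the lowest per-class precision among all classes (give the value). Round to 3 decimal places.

Per-class precision (TP/(TP+FP)):
  A: TP=46, FP=8+34+4=46 → 46/92 = 0.5000
  B: TP=151, FP=17+39+1=57 → 151/208 = 0.7260
  C: TP=61, FP=18+9+6=33 → 61/94 = 0.6489
  D: TP=148, FP=17+12+35=64 → 148/212 = 0.6981
Lowest is class 'A' with precision = 0.500.

0.500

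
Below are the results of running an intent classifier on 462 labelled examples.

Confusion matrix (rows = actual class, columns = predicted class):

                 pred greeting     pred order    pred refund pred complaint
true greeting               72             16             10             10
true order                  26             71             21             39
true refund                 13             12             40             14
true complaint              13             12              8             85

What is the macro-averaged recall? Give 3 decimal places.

0.586

Per-class recall (TP/(TP+FN)):
  greeting: TP=72, FN=16+10+10=36 → 72/108 = 0.6667
  order: TP=71, FN=26+21+39=86 → 71/157 = 0.4522
  refund: TP=40, FN=13+12+14=39 → 40/79 = 0.5063
  complaint: TP=85, FN=13+12+8=33 → 85/118 = 0.7203
Macro-recall = mean = (0.6667 + 0.4522 + 0.5063 + 0.7203) / 4 = 0.586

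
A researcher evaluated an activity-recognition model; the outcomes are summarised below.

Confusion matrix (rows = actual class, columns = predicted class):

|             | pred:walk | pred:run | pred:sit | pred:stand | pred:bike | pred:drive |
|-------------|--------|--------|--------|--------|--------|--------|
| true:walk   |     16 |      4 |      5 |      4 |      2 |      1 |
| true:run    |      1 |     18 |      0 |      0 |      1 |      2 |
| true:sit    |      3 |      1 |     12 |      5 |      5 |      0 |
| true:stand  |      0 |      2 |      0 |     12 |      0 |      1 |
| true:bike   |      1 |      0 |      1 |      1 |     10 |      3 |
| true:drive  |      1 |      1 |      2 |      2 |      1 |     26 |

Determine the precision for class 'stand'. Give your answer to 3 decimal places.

Take TP from the diagonal, FP from the rest of the 'stand' prediction marginal, FN from the rest of the 'stand' actual marginal.
precision = TP/(TP+FP).
stand: TP=12, FP=4+0+5+1+2=12 → 12/24 = 0.5000

0.500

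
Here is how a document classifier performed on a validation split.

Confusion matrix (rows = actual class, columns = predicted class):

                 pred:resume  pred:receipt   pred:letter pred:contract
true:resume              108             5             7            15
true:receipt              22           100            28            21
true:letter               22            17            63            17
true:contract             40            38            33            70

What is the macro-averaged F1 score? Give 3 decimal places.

0.557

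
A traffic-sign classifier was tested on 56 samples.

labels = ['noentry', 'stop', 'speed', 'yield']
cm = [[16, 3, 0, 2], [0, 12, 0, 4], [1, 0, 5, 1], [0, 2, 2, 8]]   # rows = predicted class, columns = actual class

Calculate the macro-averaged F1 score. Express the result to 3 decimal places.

0.719

Per-class F1 score (2·TP/(2·TP+FP+FN)):
  noentry: TP=16, FP=3+0+2=5, FN=0+1+0=1 → 32/38 = 0.8421
  stop: TP=12, FP=0+0+4=4, FN=3+0+2=5 → 24/33 = 0.7273
  speed: TP=5, FP=1+0+1=2, FN=0+0+2=2 → 10/14 = 0.7143
  yield: TP=8, FP=0+2+2=4, FN=2+4+1=7 → 16/27 = 0.5926
Macro-F1 score = mean = (0.8421 + 0.7273 + 0.7143 + 0.5926) / 4 = 0.719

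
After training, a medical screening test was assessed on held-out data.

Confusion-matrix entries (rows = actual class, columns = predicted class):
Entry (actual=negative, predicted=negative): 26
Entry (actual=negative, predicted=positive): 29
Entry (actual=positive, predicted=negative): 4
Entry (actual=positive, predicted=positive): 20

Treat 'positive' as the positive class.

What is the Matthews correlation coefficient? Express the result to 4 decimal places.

0.2900

MCC = (TP·TN − FP·FN) / √((TP+FP)(TP+FN)(TN+FP)(TN+FN))
Numerator = 20·26 − 29·4 = 404
Denominator = √(49·24·55·30) = √1940400 = 1392.9824
MCC = 404 / 1392.9824 = 0.2900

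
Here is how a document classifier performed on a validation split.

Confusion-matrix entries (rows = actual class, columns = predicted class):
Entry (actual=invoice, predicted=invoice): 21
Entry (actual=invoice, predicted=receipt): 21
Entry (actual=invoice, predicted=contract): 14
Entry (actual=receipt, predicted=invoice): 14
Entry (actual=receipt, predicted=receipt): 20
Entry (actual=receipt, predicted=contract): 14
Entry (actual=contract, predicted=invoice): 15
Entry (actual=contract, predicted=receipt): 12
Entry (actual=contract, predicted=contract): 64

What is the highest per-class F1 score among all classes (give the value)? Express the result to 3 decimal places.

0.699

Per-class F1 score (2·TP/(2·TP+FP+FN)):
  invoice: TP=21, FP=14+15=29, FN=21+14=35 → 42/106 = 0.3962
  receipt: TP=20, FP=21+12=33, FN=14+14=28 → 40/101 = 0.3960
  contract: TP=64, FP=14+14=28, FN=15+12=27 → 128/183 = 0.6995
Highest is class 'contract' with F1 score = 0.699.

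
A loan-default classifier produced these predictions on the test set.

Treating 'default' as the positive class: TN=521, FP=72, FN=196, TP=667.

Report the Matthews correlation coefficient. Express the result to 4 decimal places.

MCC = (TP·TN − FP·FN) / √((TP+FP)(TP+FN)(TN+FP)(TN+FN))
Numerator = 667·521 − 72·196 = 333395
Denominator = √(739·863·593·717) = √271162159017 = 520732.3295
MCC = 333395 / 520732.3295 = 0.6402

0.6402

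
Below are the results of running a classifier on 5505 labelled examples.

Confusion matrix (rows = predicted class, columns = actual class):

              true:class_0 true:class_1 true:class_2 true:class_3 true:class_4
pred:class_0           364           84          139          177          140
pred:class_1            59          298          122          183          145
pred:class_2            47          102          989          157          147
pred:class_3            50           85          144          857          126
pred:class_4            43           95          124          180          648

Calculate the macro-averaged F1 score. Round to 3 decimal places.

Per-class F1 score (2·TP/(2·TP+FP+FN)):
  class_0: TP=364, FP=84+139+177+140=540, FN=59+47+50+43=199 → 728/1467 = 0.4963
  class_1: TP=298, FP=59+122+183+145=509, FN=84+102+85+95=366 → 596/1471 = 0.4052
  class_2: TP=989, FP=47+102+157+147=453, FN=139+122+144+124=529 → 1978/2960 = 0.6682
  class_3: TP=857, FP=50+85+144+126=405, FN=177+183+157+180=697 → 1714/2816 = 0.6087
  class_4: TP=648, FP=43+95+124+180=442, FN=140+145+147+126=558 → 1296/2296 = 0.5645
Macro-F1 score = mean = (0.4963 + 0.4052 + 0.6682 + 0.6087 + 0.5645) / 5 = 0.549

0.549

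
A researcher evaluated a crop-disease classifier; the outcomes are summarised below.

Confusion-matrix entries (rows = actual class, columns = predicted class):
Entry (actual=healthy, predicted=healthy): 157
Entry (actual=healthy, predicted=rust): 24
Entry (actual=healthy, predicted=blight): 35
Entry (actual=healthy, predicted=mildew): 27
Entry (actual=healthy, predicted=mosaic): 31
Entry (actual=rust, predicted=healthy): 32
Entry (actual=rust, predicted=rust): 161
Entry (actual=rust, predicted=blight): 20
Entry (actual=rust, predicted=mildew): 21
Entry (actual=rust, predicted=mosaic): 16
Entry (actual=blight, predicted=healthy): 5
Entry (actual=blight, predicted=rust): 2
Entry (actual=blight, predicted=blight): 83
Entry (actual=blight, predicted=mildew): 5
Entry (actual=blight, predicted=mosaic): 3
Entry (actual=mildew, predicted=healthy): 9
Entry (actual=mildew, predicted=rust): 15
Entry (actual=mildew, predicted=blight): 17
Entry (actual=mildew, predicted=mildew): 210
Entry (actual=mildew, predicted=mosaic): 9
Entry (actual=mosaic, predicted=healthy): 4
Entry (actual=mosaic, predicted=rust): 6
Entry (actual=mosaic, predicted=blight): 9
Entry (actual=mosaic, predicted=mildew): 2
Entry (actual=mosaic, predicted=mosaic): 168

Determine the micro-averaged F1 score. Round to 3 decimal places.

0.727

Micro-averaging pools counts across classes: ΣTP=779, ΣFP=292, ΣFN=292.
Micro-F1 score = 2·TP/(2·TP+FP+FN) on pooled counts = 0.727 (equals overall accuracy in single-label multiclass).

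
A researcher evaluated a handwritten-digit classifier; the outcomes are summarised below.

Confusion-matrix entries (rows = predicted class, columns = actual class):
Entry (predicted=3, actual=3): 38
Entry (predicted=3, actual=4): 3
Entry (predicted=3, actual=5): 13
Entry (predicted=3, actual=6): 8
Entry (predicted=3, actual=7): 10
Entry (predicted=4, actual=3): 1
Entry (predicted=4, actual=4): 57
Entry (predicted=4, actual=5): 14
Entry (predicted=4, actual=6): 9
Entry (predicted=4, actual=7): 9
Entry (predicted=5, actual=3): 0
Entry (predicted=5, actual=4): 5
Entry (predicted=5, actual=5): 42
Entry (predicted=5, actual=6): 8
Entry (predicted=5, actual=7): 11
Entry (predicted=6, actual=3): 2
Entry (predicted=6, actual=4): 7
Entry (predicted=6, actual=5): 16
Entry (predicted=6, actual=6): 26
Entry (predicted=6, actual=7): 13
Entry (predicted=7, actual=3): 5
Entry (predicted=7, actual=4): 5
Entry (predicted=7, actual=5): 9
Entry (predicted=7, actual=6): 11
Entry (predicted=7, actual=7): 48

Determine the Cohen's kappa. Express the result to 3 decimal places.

Observed agreement pₒ = trace/N = 211/370 = 0.5703
Expected agreement pₑ = Σ (rowᵢ·colᵢ)/N² = (46·72 + 77·90 + 94·66 + 62·64 + 91·78)/370² = 0.2010
κ = (pₒ − pₑ)/(1 − pₑ) = (0.5703 − 0.2010)/(1 − 0.2010) = 0.462

0.462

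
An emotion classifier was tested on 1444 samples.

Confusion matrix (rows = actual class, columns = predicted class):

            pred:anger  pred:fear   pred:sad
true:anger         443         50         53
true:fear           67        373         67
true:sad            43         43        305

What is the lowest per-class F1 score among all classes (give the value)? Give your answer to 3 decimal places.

Per-class F1 score (2·TP/(2·TP+FP+FN)):
  anger: TP=443, FP=67+43=110, FN=50+53=103 → 886/1099 = 0.8062
  fear: TP=373, FP=50+43=93, FN=67+67=134 → 746/973 = 0.7667
  sad: TP=305, FP=53+67=120, FN=43+43=86 → 610/816 = 0.7475
Lowest is class 'sad' with F1 score = 0.748.

0.748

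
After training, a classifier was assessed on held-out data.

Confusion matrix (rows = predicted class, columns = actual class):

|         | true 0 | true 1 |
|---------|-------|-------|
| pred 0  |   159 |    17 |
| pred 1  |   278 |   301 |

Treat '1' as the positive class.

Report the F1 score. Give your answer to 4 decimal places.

0.6711

Precision = TP/(TP+FP) = 301/579 = 0.5199
Recall = TP/(TP+FN) = 301/318 = 0.9465
F1 = 2·TP/(2·TP+FP+FN) = 602/897 = 0.6711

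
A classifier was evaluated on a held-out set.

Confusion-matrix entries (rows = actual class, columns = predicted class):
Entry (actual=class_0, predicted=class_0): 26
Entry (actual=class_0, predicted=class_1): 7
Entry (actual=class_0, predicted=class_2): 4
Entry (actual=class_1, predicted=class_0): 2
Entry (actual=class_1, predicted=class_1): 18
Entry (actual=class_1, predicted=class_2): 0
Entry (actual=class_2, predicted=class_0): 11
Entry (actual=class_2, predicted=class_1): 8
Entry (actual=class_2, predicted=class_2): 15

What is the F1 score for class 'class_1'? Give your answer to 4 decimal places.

Take TP from the diagonal, FP from the rest of the 'class_1' prediction marginal, FN from the rest of the 'class_1' actual marginal.
F1 score = 2·TP/(2·TP+FP+FN).
class_1: TP=18, FP=7+8=15, FN=2+0=2 → 36/53 = 0.67925

0.6792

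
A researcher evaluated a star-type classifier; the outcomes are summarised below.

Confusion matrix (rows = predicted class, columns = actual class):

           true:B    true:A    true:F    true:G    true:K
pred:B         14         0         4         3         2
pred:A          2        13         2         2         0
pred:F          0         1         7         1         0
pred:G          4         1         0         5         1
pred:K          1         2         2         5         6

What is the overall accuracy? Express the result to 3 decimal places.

0.577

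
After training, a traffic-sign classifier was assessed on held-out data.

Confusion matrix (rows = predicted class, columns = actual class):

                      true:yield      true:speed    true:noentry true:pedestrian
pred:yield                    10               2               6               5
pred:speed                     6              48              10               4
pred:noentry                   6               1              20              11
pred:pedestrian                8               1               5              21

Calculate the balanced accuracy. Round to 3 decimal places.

Balanced accuracy = mean of per-class recall.
  yield: recall = 10/30 = 0.3333
  speed: recall = 48/52 = 0.9231
  noentry: recall = 20/41 = 0.4878
  pedestrian: recall = 21/41 = 0.5122
Mean = (0.3333 + 0.9231 + 0.4878 + 0.5122) / 4 = 0.564

0.564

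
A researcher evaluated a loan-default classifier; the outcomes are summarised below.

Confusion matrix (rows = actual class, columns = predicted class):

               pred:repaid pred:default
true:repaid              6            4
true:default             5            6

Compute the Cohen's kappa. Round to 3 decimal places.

0.145

Observed agreement pₒ = trace/N = 12/21 = 0.5714
Expected agreement pₑ = Σ (rowᵢ·colᵢ)/N² = (10·11 + 11·10)/21² = 0.4989
κ = (pₒ − pₑ)/(1 − pₑ) = (0.5714 − 0.4989)/(1 − 0.4989) = 0.145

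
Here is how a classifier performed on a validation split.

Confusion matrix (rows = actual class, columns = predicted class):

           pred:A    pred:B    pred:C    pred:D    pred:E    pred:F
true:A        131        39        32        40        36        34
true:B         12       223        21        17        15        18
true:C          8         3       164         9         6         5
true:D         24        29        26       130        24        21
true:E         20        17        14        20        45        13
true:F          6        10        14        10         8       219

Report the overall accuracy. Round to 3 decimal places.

0.623

Accuracy = trace / total = (131+223+164+130+45+219=912) / 1463 = 912/1463 = 0.623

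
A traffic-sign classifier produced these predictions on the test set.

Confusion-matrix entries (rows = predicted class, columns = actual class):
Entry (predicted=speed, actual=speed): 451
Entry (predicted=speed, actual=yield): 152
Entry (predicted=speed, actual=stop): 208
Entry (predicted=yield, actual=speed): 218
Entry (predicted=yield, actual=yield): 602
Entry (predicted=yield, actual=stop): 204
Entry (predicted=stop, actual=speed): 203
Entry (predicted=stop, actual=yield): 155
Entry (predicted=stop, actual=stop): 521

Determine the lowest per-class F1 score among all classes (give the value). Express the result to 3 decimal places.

0.536

Per-class F1 score (2·TP/(2·TP+FP+FN)):
  speed: TP=451, FP=152+208=360, FN=218+203=421 → 902/1683 = 0.5359
  yield: TP=602, FP=218+204=422, FN=152+155=307 → 1204/1933 = 0.6229
  stop: TP=521, FP=203+155=358, FN=208+204=412 → 1042/1812 = 0.5751
Lowest is class 'speed' with F1 score = 0.536.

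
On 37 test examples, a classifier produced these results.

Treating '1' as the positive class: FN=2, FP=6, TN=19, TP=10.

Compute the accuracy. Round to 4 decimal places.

0.7838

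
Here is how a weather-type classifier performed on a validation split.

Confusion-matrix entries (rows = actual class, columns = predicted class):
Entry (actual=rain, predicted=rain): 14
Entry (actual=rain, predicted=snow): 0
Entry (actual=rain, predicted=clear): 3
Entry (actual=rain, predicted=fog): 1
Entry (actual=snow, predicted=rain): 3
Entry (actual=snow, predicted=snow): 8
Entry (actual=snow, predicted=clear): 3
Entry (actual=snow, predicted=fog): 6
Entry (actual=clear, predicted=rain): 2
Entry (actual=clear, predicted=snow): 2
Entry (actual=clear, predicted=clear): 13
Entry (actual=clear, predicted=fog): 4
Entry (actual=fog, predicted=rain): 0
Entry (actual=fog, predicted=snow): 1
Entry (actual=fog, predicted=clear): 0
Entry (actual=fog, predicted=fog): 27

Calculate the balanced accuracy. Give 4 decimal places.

Balanced accuracy = mean of per-class recall.
  rain: recall = 14/18 = 0.77778
  snow: recall = 8/20 = 0.40000
  clear: recall = 13/21 = 0.61905
  fog: recall = 27/28 = 0.96429
Mean = (0.77778 + 0.40000 + 0.61905 + 0.96429) / 4 = 0.6903

0.6903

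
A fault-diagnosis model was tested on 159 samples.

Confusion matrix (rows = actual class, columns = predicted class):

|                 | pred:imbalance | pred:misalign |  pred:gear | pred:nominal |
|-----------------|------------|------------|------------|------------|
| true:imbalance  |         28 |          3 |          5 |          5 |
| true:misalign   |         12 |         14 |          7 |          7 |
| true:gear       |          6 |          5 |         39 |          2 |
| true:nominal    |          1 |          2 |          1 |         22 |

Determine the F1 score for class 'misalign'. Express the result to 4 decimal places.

0.4375

Take TP from the diagonal, FP from the rest of the 'misalign' prediction marginal, FN from the rest of the 'misalign' actual marginal.
F1 score = 2·TP/(2·TP+FP+FN).
misalign: TP=14, FP=3+5+2=10, FN=12+7+7=26 → 28/64 = 0.43750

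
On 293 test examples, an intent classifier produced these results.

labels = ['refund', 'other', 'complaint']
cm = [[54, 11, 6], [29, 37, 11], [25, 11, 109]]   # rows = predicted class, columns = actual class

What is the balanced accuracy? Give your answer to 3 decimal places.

0.664

Balanced accuracy = mean of per-class recall.
  refund: recall = 54/108 = 0.5000
  other: recall = 37/59 = 0.6271
  complaint: recall = 109/126 = 0.8651
Mean = (0.5000 + 0.6271 + 0.8651) / 3 = 0.664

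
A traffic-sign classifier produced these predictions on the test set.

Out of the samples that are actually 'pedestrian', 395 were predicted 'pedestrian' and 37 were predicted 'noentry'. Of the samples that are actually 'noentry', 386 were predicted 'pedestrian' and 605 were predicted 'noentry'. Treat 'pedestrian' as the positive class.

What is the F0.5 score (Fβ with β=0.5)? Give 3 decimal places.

Fβ = (1+β²)·TP / ((1+β²)·TP + β²·FN + FP), with β²=1/4
= 1.25·395 / (1.25·395 + 0.25·37 + 386) = 0.555

0.555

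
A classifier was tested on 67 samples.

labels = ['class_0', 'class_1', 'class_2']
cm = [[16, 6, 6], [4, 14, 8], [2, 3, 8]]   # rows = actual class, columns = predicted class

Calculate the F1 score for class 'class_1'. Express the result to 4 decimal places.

F1 score = 2·TP/(2·TP+FP+FN).
class_1: TP=14, FP=6+3=9, FN=4+8=12 → 28/49 = 0.57143

0.5714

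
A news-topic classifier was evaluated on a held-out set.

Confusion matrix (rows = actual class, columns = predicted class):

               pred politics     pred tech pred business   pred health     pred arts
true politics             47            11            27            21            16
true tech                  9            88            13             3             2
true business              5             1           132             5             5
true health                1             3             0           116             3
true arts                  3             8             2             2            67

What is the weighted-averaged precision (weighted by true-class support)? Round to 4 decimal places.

0.7590

Per-class precision (TP/(TP+FP)):
  politics: TP=47, FP=9+5+1+3=18 → 47/65 = 0.72308
  tech: TP=88, FP=11+1+3+8=23 → 88/111 = 0.79279
  business: TP=132, FP=27+13+0+2=42 → 132/174 = 0.75862
  health: TP=116, FP=21+3+5+2=31 → 116/147 = 0.78912
  arts: TP=67, FP=16+2+5+3=26 → 67/93 = 0.72043
Weighted-precision = Σ (supportᵢ/N)·precisionᵢ with N=590: (122/590)·0.72308 + (115/590)·0.79279 + (148/590)·0.75862 + (123/590)·0.78912 + (82/590)·0.72043 = 0.7590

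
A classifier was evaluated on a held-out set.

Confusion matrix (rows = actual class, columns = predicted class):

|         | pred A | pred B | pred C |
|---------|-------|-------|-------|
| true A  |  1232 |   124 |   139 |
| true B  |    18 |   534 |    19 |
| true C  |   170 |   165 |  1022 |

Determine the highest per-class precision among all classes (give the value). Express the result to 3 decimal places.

Per-class precision (TP/(TP+FP)):
  A: TP=1232, FP=18+170=188 → 1232/1420 = 0.8676
  B: TP=534, FP=124+165=289 → 534/823 = 0.6488
  C: TP=1022, FP=139+19=158 → 1022/1180 = 0.8661
Highest is class 'A' with precision = 0.868.

0.868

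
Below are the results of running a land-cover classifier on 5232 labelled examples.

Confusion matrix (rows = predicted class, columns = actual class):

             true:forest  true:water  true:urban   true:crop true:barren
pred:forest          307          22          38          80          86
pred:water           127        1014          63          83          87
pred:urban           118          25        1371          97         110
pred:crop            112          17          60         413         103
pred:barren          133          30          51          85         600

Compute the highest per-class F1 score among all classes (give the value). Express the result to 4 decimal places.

Per-class F1 score (2·TP/(2·TP+FP+FN)):
  forest: TP=307, FP=22+38+80+86=226, FN=127+118+112+133=490 → 614/1330 = 0.46165
  water: TP=1014, FP=127+63+83+87=360, FN=22+25+17+30=94 → 2028/2482 = 0.81708
  urban: TP=1371, FP=118+25+97+110=350, FN=38+63+60+51=212 → 2742/3304 = 0.82990
  crop: TP=413, FP=112+17+60+103=292, FN=80+83+97+85=345 → 826/1463 = 0.56459
  barren: TP=600, FP=133+30+51+85=299, FN=86+87+110+103=386 → 1200/1885 = 0.63660
Highest is class 'urban' with F1 score = 0.8299.

0.8299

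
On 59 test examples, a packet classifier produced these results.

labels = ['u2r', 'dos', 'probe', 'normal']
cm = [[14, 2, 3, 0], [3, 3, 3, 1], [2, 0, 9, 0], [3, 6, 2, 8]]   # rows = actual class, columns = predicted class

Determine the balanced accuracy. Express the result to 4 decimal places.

Balanced accuracy = mean of per-class recall.
  u2r: recall = 14/19 = 0.73684
  dos: recall = 3/10 = 0.30000
  probe: recall = 9/11 = 0.81818
  normal: recall = 8/19 = 0.42105
Mean = (0.73684 + 0.30000 + 0.81818 + 0.42105) / 4 = 0.5690

0.5690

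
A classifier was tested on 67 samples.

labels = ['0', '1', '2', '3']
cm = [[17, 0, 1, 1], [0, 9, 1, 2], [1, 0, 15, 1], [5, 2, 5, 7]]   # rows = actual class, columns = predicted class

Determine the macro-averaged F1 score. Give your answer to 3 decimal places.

Per-class F1 score (2·TP/(2·TP+FP+FN)):
  0: TP=17, FP=0+1+5=6, FN=0+1+1=2 → 34/42 = 0.8095
  1: TP=9, FP=0+0+2=2, FN=0+1+2=3 → 18/23 = 0.7826
  2: TP=15, FP=1+1+5=7, FN=1+0+1=2 → 30/39 = 0.7692
  3: TP=7, FP=1+2+1=4, FN=5+2+5=12 → 14/30 = 0.4667
Macro-F1 score = mean = (0.8095 + 0.7826 + 0.7692 + 0.4667) / 4 = 0.707

0.707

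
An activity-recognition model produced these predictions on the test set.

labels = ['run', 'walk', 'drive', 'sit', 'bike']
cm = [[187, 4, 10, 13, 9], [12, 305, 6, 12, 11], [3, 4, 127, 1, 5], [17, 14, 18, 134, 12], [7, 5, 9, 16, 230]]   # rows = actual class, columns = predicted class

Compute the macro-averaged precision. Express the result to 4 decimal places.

0.8232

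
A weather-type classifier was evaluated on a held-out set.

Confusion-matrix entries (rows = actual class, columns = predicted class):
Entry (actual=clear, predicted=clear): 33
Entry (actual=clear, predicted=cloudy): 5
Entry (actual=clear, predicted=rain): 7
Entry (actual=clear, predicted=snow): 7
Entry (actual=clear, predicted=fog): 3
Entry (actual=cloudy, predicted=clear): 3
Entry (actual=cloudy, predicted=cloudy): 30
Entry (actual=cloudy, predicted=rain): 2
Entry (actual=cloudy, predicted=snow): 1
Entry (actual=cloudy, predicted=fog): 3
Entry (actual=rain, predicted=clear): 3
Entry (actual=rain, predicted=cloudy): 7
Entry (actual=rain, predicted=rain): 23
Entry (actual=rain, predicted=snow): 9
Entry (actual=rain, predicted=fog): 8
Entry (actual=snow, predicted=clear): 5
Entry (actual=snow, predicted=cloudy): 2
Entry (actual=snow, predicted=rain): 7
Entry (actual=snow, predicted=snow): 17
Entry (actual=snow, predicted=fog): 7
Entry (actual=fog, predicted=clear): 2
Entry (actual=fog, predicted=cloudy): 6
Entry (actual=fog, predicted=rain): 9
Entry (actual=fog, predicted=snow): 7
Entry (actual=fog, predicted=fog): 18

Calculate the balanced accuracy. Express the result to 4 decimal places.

0.5410

Balanced accuracy = mean of per-class recall.
  clear: recall = 33/55 = 0.60000
  cloudy: recall = 30/39 = 0.76923
  rain: recall = 23/50 = 0.46000
  snow: recall = 17/38 = 0.44737
  fog: recall = 18/42 = 0.42857
Mean = (0.60000 + 0.76923 + 0.46000 + 0.44737 + 0.42857) / 5 = 0.5410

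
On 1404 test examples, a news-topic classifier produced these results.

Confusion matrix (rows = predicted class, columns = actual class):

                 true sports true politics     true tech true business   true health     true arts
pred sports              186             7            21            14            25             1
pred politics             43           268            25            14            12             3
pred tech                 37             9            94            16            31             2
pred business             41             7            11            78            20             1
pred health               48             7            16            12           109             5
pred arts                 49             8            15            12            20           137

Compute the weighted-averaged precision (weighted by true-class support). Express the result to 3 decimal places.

Per-class precision (TP/(TP+FP)):
  sports: TP=186, FP=7+21+14+25+1=68 → 186/254 = 0.7323
  politics: TP=268, FP=43+25+14+12+3=97 → 268/365 = 0.7342
  tech: TP=94, FP=37+9+16+31+2=95 → 94/189 = 0.4974
  business: TP=78, FP=41+7+11+20+1=80 → 78/158 = 0.4937
  health: TP=109, FP=48+7+16+12+5=88 → 109/197 = 0.5533
  arts: TP=137, FP=49+8+15+12+20=104 → 137/241 = 0.5685
Weighted-precision = Σ (supportᵢ/N)·precisionᵢ with N=1404: (404/1404)·0.7323 + (306/1404)·0.7342 + (182/1404)·0.4974 + (146/1404)·0.4937 + (217/1404)·0.5533 + (149/1404)·0.5685 = 0.632

0.632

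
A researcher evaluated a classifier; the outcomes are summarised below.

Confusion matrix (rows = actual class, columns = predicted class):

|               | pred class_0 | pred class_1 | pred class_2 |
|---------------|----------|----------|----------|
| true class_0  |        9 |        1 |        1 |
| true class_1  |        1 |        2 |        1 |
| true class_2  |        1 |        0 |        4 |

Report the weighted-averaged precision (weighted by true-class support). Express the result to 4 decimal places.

0.7500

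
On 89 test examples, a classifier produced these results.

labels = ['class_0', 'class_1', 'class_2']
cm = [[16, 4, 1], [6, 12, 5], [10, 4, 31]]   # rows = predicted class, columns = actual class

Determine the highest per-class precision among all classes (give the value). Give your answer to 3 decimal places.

0.762

Per-class precision (TP/(TP+FP)):
  class_0: TP=16, FP=4+1=5 → 16/21 = 0.7619
  class_1: TP=12, FP=6+5=11 → 12/23 = 0.5217
  class_2: TP=31, FP=10+4=14 → 31/45 = 0.6889
Highest is class 'class_0' with precision = 0.762.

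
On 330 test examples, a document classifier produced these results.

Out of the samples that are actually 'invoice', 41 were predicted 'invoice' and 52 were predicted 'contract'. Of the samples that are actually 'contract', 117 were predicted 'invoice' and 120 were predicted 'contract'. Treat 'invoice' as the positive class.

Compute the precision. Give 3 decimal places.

Precision = TP/(TP+FP) = 41/(41+117) = 41/158 = 0.259

0.259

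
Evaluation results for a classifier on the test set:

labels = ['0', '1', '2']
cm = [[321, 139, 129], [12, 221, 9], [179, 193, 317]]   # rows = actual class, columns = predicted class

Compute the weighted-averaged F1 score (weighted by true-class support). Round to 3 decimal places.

0.566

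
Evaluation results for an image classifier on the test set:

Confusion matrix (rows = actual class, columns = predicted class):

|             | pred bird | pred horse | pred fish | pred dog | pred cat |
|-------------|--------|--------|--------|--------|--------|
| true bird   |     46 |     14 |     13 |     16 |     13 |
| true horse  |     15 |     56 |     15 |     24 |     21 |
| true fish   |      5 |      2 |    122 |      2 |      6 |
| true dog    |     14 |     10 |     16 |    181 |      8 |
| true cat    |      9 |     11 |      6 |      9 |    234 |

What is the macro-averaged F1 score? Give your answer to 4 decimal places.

0.6812

Per-class F1 score (2·TP/(2·TP+FP+FN)):
  bird: TP=46, FP=15+5+14+9=43, FN=14+13+16+13=56 → 92/191 = 0.48168
  horse: TP=56, FP=14+2+10+11=37, FN=15+15+24+21=75 → 112/224 = 0.50000
  fish: TP=122, FP=13+15+16+6=50, FN=5+2+2+6=15 → 244/309 = 0.78964
  dog: TP=181, FP=16+24+2+9=51, FN=14+10+16+8=48 → 362/461 = 0.78525
  cat: TP=234, FP=13+21+6+8=48, FN=9+11+6+9=35 → 468/551 = 0.84936
Macro-F1 score = mean = (0.48168 + 0.50000 + 0.78964 + 0.78525 + 0.84936) / 5 = 0.6812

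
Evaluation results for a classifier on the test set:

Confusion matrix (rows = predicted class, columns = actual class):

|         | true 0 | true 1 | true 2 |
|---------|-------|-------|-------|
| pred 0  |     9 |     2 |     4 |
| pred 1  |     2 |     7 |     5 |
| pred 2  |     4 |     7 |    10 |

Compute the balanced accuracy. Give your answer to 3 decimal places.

0.521

Balanced accuracy = mean of per-class recall.
  0: recall = 9/15 = 0.6000
  1: recall = 7/16 = 0.4375
  2: recall = 10/19 = 0.5263
Mean = (0.6000 + 0.4375 + 0.5263) / 3 = 0.521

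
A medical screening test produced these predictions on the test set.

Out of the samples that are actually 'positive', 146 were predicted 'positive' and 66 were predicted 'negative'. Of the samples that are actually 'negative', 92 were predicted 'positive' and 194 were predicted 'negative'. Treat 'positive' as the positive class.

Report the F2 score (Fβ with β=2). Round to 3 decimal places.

0.672

Fβ = (1+β²)·TP / ((1+β²)·TP + β²·FN + FP), with β²=4
= 5·146 / (5·146 + 4·66 + 92) = 0.672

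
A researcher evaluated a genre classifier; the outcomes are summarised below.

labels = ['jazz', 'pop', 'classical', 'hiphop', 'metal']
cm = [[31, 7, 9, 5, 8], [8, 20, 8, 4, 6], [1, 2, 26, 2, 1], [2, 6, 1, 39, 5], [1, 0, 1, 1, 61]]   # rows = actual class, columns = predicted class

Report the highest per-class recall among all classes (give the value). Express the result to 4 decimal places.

0.9531

Per-class recall (TP/(TP+FN)):
  jazz: TP=31, FN=7+9+5+8=29 → 31/60 = 0.51667
  pop: TP=20, FN=8+8+4+6=26 → 20/46 = 0.43478
  classical: TP=26, FN=1+2+2+1=6 → 26/32 = 0.81250
  hiphop: TP=39, FN=2+6+1+5=14 → 39/53 = 0.73585
  metal: TP=61, FN=1+0+1+1=3 → 61/64 = 0.95313
Highest is class 'metal' with recall = 0.9531.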